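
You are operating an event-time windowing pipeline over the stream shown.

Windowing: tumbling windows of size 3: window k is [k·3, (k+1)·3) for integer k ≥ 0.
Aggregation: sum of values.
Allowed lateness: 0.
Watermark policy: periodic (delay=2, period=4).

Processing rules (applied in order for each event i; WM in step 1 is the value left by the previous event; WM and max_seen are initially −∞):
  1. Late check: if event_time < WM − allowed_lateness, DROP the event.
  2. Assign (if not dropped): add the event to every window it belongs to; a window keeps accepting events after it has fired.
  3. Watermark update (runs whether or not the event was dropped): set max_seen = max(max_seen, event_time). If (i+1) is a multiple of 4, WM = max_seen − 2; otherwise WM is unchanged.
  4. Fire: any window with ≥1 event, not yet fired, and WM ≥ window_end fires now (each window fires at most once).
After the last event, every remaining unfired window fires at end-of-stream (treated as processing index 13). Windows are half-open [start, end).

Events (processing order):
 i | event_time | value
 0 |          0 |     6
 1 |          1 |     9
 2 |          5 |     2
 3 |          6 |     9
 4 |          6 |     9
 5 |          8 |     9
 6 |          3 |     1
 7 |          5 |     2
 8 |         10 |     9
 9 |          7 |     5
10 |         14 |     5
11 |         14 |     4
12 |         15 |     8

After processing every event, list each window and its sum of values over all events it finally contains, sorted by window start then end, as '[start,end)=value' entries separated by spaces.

i=0 t=0 v=6: → [0,3); WM=−∞
i=1 t=1 v=9: → [0,3); WM=−∞
i=2 t=5 v=2: → [3,6); WM=−∞
i=3 t=6 v=9: → [6,9); WM=4; [0,3) fires=15
i=4 t=6 v=9: → [6,9); WM=4
i=5 t=8 v=9: → [6,9); WM=4
i=6 t=3 v=1: DROP (t<4-0); WM=4
i=7 t=5 v=2: → [3,6); WM=6; [3,6) fires=4
i=8 t=10 v=9: → [9,12); WM=6
i=9 t=7 v=5: → [6,9); WM=6
i=10 t=14 v=5: → [12,15); WM=6
i=11 t=14 v=4: → [12,15); WM=12; [6,9) fires=32 [9,12) fires=9
i=12 t=15 v=8: → [15,18); WM=12

[0,3)=15 [3,6)=4 [6,9)=32 [9,12)=9 [12,15)=9 [15,18)=8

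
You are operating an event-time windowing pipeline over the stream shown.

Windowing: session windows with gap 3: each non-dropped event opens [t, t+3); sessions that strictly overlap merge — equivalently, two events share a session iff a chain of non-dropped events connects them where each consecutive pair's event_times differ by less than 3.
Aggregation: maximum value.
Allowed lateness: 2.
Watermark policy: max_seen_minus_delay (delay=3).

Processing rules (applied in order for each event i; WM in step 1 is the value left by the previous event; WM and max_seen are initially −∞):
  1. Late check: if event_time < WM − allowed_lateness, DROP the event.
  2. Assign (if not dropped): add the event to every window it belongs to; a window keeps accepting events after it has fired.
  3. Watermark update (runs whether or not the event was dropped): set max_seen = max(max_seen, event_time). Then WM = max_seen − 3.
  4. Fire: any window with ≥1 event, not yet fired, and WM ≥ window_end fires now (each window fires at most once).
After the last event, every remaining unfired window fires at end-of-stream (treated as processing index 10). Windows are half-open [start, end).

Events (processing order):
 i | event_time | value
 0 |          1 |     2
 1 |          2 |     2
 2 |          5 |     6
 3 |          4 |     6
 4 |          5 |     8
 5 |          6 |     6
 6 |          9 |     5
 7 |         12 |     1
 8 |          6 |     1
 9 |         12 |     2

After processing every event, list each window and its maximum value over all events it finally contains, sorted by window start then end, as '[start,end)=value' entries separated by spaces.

[1,9)=8 [9,12)=5 [12,15)=2

i=0 t=1 v=2: → [1,4); WM=-2
i=1 t=2 v=2: → [1,5); WM=-1
i=2 t=5 v=6: → [5,8); WM=2
i=3 t=4 v=6: → [1,8); WM=2
i=4 t=5 v=8: → [1,8); WM=2
i=5 t=6 v=6: → [1,9); WM=3
i=6 t=9 v=5: → [9,12); WM=6
i=7 t=12 v=1: → [12,15); WM=9
i=8 t=6 v=1: DROP (t<9-2); WM=9
i=9 t=12 v=2: → [12,15); WM=9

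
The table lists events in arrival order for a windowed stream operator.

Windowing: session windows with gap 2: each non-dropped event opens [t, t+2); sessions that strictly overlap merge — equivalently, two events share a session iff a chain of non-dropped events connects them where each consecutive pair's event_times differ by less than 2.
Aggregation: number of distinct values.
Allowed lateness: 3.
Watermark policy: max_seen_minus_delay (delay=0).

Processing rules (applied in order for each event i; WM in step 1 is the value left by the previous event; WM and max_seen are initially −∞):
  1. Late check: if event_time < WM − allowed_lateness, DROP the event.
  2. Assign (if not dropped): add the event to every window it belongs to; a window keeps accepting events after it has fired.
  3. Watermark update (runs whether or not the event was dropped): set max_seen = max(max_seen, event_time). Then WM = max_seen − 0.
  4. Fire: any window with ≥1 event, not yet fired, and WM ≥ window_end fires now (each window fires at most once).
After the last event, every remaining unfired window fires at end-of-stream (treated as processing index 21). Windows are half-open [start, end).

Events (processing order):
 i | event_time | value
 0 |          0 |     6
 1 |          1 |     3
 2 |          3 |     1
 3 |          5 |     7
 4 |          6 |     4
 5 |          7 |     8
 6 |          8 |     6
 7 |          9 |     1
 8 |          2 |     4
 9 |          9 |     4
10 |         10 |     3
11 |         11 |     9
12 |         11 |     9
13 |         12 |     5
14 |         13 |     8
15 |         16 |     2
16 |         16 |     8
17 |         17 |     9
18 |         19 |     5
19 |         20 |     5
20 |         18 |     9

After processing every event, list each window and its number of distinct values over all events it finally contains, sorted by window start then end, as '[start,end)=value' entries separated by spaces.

i=0 t=0 v=6: → [0,2); WM=0
i=1 t=1 v=3: → [0,3); WM=1
i=2 t=3 v=1: → [3,5); WM=3
i=3 t=5 v=7: → [5,7); WM=5
i=4 t=6 v=4: → [5,8); WM=6
i=5 t=7 v=8: → [5,9); WM=7
i=6 t=8 v=6: → [5,10); WM=8
i=7 t=9 v=1: → [5,11); WM=9
i=8 t=2 v=4: DROP (t<9-3); WM=9
i=9 t=9 v=4: → [5,11); WM=9
i=10 t=10 v=3: → [5,12); WM=10
i=11 t=11 v=9: → [5,13); WM=11
i=12 t=11 v=9: → [5,13); WM=11
i=13 t=12 v=5: → [5,14); WM=12
i=14 t=13 v=8: → [5,15); WM=13
i=15 t=16 v=2: → [16,18); WM=16
i=16 t=16 v=8: → [16,18); WM=16
i=17 t=17 v=9: → [16,19); WM=17
i=18 t=19 v=5: → [19,21); WM=19
i=19 t=20 v=5: → [19,22); WM=20
i=20 t=18 v=9: → [16,22); WM=20

[0,3)=2 [3,5)=1 [5,15)=8 [16,22)=4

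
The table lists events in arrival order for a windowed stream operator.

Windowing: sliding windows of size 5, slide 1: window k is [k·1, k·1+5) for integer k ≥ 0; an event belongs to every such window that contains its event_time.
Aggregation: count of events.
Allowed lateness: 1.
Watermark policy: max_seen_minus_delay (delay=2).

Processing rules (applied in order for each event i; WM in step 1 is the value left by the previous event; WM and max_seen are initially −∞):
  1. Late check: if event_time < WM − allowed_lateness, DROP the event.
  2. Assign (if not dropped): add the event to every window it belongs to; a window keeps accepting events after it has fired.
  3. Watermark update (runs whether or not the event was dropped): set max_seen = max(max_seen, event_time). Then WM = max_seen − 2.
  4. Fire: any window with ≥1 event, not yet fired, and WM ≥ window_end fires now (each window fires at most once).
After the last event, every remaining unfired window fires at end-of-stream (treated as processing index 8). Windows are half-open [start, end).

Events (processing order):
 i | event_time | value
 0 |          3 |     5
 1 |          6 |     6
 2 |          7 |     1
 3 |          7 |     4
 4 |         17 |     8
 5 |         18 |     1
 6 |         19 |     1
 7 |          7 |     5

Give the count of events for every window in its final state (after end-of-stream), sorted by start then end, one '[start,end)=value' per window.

i=0 t=3 v=5: → [3,8),[2,7),[1,6),[0,5); WM=1
i=1 t=6 v=6: → [6,11),[5,10),[4,9),[3,8),[2,7); WM=4
i=2 t=7 v=1: → [7,12),[6,11),[5,10),[4,9),[3,8); WM=5; [0,5) fires=1
i=3 t=7 v=4: → [7,12),[6,11),[5,10),[4,9),[3,8); WM=5
i=4 t=17 v=8: → [17,22),[16,21),[15,20),[14,19),[13,18); WM=15; [1,6) fires=1 [2,7) fires=2 [3,8) fires=4 [4,9) fires=3 [5,10) fires=3 [6,11) fires=3 [7,12) fires=2
i=5 t=18 v=1: → [18,23),[17,22),[16,21),[15,20),[14,19); WM=16
i=6 t=19 v=1: → [19,24),[18,23),[17,22),[16,21),[15,20); WM=17
i=7 t=7 v=5: DROP (t<17-1); WM=17

[0,5)=1 [1,6)=1 [2,7)=2 [3,8)=4 [4,9)=3 [5,10)=3 [6,11)=3 [7,12)=2 [13,18)=1 [14,19)=2 [15,20)=3 [16,21)=3 [17,22)=3 [18,23)=2 [19,24)=1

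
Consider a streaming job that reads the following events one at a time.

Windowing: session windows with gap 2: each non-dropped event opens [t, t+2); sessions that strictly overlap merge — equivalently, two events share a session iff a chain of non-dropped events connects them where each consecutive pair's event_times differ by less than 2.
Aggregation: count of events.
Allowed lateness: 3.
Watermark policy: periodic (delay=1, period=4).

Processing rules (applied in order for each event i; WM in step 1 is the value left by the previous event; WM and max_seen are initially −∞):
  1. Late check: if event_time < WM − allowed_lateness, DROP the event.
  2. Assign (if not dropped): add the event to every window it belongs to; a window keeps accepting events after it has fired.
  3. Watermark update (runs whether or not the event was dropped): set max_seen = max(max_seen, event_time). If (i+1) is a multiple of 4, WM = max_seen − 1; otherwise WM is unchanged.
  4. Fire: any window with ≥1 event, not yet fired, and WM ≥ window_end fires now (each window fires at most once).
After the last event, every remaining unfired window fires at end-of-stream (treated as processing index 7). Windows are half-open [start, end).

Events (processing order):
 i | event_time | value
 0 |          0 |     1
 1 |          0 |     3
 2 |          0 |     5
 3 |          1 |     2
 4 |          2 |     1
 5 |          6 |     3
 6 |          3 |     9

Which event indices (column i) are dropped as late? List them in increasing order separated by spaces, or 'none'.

i=0 t=0 v=1: → [0,2); WM=−∞
i=1 t=0 v=3: → [0,2); WM=−∞
i=2 t=0 v=5: → [0,2); WM=−∞
i=3 t=1 v=2: → [0,3); WM=0
i=4 t=2 v=1: → [0,4); WM=0
i=5 t=6 v=3: → [6,8); WM=0
i=6 t=3 v=9: → [0,5); WM=0

none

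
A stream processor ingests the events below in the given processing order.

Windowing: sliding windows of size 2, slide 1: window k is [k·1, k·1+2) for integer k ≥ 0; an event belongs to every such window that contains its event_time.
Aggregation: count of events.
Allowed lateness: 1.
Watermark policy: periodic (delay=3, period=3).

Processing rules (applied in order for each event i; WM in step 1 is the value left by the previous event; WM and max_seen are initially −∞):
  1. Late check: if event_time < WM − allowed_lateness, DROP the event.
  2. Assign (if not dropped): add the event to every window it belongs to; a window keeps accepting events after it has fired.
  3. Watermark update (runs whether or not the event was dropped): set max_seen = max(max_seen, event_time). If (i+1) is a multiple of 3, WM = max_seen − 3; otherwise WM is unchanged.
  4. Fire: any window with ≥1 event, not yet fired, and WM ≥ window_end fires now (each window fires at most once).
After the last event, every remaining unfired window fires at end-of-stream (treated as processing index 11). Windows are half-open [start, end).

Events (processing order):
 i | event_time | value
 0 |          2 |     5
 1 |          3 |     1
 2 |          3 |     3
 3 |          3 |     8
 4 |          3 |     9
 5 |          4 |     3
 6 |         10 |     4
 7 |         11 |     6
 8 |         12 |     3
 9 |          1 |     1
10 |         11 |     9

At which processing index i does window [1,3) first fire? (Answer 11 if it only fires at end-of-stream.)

i=0 t=2 v=5: → [2,4),[1,3); WM=−∞
i=1 t=3 v=1: → [3,5),[2,4); WM=−∞
i=2 t=3 v=3: → [3,5),[2,4); WM=0
i=3 t=3 v=8: → [3,5),[2,4); WM=0
i=4 t=3 v=9: → [3,5),[2,4); WM=0
i=5 t=4 v=3: → [4,6),[3,5); WM=1
i=6 t=10 v=4: → [10,12),[9,11); WM=1
i=7 t=11 v=6: → [11,13),[10,12); WM=1
i=8 t=12 v=3: → [12,14),[11,13); WM=9; [1,3) fires=1 [2,4) fires=5 [3,5) fires=5 [4,6) fires=1
i=9 t=1 v=1: DROP (t<9-1); WM=9
i=10 t=11 v=9: → [11,13),[10,12); WM=9

8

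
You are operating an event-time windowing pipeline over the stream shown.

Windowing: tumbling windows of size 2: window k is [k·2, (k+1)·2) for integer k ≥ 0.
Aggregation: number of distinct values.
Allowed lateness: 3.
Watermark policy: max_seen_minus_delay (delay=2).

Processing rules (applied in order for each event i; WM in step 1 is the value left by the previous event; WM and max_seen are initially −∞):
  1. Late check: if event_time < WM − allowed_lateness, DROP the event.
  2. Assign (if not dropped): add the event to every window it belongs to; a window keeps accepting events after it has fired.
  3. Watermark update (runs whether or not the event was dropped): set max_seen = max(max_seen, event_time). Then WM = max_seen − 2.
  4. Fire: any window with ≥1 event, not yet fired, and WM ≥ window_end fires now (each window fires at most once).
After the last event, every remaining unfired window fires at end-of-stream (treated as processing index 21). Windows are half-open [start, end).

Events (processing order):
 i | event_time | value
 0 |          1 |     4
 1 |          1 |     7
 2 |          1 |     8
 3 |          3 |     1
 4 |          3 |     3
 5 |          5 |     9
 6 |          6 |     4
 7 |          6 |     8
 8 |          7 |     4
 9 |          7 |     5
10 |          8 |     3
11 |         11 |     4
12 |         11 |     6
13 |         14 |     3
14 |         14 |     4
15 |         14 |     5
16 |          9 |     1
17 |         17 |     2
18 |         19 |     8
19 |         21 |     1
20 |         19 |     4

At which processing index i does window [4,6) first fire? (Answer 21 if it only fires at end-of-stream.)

10

i=0 t=1 v=4: → [0,2); WM=-1
i=1 t=1 v=7: → [0,2); WM=-1
i=2 t=1 v=8: → [0,2); WM=-1
i=3 t=3 v=1: → [2,4); WM=1
i=4 t=3 v=3: → [2,4); WM=1
i=5 t=5 v=9: → [4,6); WM=3; [0,2) fires=3
i=6 t=6 v=4: → [6,8); WM=4; [2,4) fires=2
i=7 t=6 v=8: → [6,8); WM=4
i=8 t=7 v=4: → [6,8); WM=5
i=9 t=7 v=5: → [6,8); WM=5
i=10 t=8 v=3: → [8,10); WM=6; [4,6) fires=1
i=11 t=11 v=4: → [10,12); WM=9; [6,8) fires=3
i=12 t=11 v=6: → [10,12); WM=9
i=13 t=14 v=3: → [14,16); WM=12; [8,10) fires=1 [10,12) fires=2
i=14 t=14 v=4: → [14,16); WM=12
i=15 t=14 v=5: → [14,16); WM=12
i=16 t=9 v=1: → [8,10); WM=12
i=17 t=17 v=2: → [16,18); WM=15
i=18 t=19 v=8: → [18,20); WM=17; [14,16) fires=3
i=19 t=21 v=1: → [20,22); WM=19; [16,18) fires=1
i=20 t=19 v=4: → [18,20); WM=19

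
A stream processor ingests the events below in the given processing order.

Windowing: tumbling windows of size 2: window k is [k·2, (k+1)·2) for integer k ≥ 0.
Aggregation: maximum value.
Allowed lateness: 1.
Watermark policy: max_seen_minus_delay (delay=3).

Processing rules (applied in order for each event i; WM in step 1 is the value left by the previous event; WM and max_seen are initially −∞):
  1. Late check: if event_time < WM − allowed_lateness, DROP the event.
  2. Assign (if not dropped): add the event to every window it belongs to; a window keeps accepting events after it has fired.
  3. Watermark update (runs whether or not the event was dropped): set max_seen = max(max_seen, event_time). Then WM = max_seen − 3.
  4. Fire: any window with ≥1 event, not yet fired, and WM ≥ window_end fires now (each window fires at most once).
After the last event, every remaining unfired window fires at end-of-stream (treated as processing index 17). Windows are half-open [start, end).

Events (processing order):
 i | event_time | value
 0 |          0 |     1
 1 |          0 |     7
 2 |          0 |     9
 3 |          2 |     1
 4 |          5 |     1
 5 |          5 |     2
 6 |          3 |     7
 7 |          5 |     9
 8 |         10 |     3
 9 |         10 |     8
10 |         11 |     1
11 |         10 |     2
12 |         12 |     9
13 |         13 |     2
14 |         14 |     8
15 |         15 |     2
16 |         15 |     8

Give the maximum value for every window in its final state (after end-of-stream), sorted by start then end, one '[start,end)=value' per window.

i=0 t=0 v=1: → [0,2); WM=-3
i=1 t=0 v=7: → [0,2); WM=-3
i=2 t=0 v=9: → [0,2); WM=-3
i=3 t=2 v=1: → [2,4); WM=-1
i=4 t=5 v=1: → [4,6); WM=2; [0,2) fires=9
i=5 t=5 v=2: → [4,6); WM=2
i=6 t=3 v=7: → [2,4); WM=2
i=7 t=5 v=9: → [4,6); WM=2
i=8 t=10 v=3: → [10,12); WM=7; [2,4) fires=7 [4,6) fires=9
i=9 t=10 v=8: → [10,12); WM=7
i=10 t=11 v=1: → [10,12); WM=8
i=11 t=10 v=2: → [10,12); WM=8
i=12 t=12 v=9: → [12,14); WM=9
i=13 t=13 v=2: → [12,14); WM=10
i=14 t=14 v=8: → [14,16); WM=11
i=15 t=15 v=2: → [14,16); WM=12; [10,12) fires=8
i=16 t=15 v=8: → [14,16); WM=12

[0,2)=9 [2,4)=7 [4,6)=9 [10,12)=8 [12,14)=9 [14,16)=8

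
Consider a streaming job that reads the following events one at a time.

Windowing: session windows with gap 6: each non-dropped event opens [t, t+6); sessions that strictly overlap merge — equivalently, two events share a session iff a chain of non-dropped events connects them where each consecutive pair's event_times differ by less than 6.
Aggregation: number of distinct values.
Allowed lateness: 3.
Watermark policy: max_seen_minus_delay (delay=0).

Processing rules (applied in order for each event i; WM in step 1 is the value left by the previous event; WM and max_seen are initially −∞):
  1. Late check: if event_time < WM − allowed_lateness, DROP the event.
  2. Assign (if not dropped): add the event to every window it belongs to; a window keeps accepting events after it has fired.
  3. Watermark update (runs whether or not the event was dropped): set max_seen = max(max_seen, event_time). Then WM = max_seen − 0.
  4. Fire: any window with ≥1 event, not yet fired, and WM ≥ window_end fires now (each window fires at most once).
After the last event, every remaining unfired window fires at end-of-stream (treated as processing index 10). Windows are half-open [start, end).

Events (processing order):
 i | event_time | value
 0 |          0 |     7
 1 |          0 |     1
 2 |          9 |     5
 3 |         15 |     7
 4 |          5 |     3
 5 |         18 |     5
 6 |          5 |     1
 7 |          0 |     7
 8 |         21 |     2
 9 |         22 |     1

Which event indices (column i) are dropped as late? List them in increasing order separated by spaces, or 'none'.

4 6 7

i=0 t=0 v=7: → [0,6); WM=0
i=1 t=0 v=1: → [0,6); WM=0
i=2 t=9 v=5: → [9,15); WM=9
i=3 t=15 v=7: → [15,21); WM=15
i=4 t=5 v=3: DROP (t<15-3); WM=15
i=5 t=18 v=5: → [15,24); WM=18
i=6 t=5 v=1: DROP (t<18-3); WM=18
i=7 t=0 v=7: DROP (t<18-3); WM=18
i=8 t=21 v=2: → [15,27); WM=21
i=9 t=22 v=1: → [15,28); WM=22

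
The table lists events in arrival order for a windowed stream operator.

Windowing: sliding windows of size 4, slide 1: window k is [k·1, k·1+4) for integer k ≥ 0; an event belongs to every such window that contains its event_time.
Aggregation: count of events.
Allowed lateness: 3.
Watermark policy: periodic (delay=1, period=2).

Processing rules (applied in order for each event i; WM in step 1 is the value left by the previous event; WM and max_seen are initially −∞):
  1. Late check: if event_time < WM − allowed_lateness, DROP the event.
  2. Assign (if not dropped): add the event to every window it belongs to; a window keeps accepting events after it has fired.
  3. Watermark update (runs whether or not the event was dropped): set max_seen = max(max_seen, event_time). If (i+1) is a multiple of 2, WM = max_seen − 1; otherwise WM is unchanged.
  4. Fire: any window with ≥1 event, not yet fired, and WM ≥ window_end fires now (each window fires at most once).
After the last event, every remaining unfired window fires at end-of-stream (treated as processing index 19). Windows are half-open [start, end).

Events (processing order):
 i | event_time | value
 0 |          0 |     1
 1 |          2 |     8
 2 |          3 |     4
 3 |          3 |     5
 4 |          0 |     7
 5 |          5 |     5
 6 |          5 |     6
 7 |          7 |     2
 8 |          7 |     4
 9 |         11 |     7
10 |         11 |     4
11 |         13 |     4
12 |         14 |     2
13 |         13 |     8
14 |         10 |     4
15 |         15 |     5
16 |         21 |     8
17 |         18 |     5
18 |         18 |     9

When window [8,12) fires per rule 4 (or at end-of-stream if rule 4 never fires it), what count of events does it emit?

i=0 t=0 v=1: → [0,4); WM=−∞
i=1 t=2 v=8: → [2,6),[1,5),[0,4); WM=1
i=2 t=3 v=4: → [3,7),[2,6),[1,5),[0,4); WM=1
i=3 t=3 v=5: → [3,7),[2,6),[1,5),[0,4); WM=2
i=4 t=0 v=7: → [0,4); WM=2
i=5 t=5 v=5: → [5,9),[4,8),[3,7),[2,6); WM=4; [0,4) fires=5
i=6 t=5 v=6: → [5,9),[4,8),[3,7),[2,6); WM=4
i=7 t=7 v=2: → [7,11),[6,10),[5,9),[4,8); WM=6; [1,5) fires=3 [2,6) fires=5
i=8 t=7 v=4: → [7,11),[6,10),[5,9),[4,8); WM=6
i=9 t=11 v=7: → [11,15),[10,14),[9,13),[8,12); WM=10; [3,7) fires=4 [4,8) fires=4 [5,9) fires=4 [6,10) fires=2
i=10 t=11 v=4: → [11,15),[10,14),[9,13),[8,12); WM=10
i=11 t=13 v=4: → [13,17),[12,16),[11,15),[10,14); WM=12; [7,11) fires=2 [8,12) fires=2
i=12 t=14 v=2: → [14,18),[13,17),[12,16),[11,15); WM=12
i=13 t=13 v=8: → [13,17),[12,16),[11,15),[10,14); WM=13; [9,13) fires=2
i=14 t=10 v=4: → [10,14),[9,13),[8,12),[7,11); WM=13
i=15 t=15 v=5: → [15,19),[14,18),[13,17),[12,16); WM=14; [10,14) fires=5
i=16 t=21 v=8: → [21,25),[20,24),[19,23),[18,22); WM=14
i=17 t=18 v=5: → [18,22),[17,21),[16,20),[15,19); WM=20; [11,15) fires=5 [12,16) fires=4 [13,17) fires=4 [14,18) fires=2 [15,19) fires=2 [16,20) fires=1
i=18 t=18 v=9: → [18,22),[17,21),[16,20),[15,19); WM=20

2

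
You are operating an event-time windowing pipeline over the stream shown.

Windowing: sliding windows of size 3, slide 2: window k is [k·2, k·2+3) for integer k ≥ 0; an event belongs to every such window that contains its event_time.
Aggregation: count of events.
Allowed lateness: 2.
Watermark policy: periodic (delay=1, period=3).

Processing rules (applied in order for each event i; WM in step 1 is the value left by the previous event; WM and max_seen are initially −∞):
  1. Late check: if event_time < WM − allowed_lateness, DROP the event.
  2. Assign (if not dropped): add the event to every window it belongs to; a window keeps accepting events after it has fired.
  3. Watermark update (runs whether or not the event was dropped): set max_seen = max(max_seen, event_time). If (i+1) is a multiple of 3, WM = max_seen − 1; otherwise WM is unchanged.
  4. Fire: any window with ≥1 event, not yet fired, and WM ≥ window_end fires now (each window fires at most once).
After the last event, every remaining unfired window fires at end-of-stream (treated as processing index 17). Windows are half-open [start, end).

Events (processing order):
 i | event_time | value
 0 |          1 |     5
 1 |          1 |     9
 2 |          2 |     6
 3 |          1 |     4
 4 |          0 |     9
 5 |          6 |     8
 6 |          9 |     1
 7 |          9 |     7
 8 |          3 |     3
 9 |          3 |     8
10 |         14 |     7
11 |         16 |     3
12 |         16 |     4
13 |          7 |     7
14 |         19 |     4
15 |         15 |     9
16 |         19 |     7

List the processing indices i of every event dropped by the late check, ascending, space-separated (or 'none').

9 13 15

i=0 t=1 v=5: → [0,3); WM=−∞
i=1 t=1 v=9: → [0,3); WM=−∞
i=2 t=2 v=6: → [2,5),[0,3); WM=1
i=3 t=1 v=4: → [0,3); WM=1
i=4 t=0 v=9: → [0,3); WM=1
i=5 t=6 v=8: → [6,9),[4,7); WM=5; [0,3) fires=5 [2,5) fires=1
i=6 t=9 v=1: → [8,11); WM=5
i=7 t=9 v=7: → [8,11); WM=5
i=8 t=3 v=3: → [2,5); WM=8; [4,7) fires=1
i=9 t=3 v=8: DROP (t<8-2); WM=8
i=10 t=14 v=7: → [14,17),[12,15); WM=8
i=11 t=16 v=3: → [16,19),[14,17); WM=15; [6,9) fires=1 [8,11) fires=2 [12,15) fires=1
i=12 t=16 v=4: → [16,19),[14,17); WM=15
i=13 t=7 v=7: DROP (t<15-2); WM=15
i=14 t=19 v=4: → [18,21); WM=18; [14,17) fires=3
i=15 t=15 v=9: DROP (t<18-2); WM=18
i=16 t=19 v=7: → [18,21); WM=18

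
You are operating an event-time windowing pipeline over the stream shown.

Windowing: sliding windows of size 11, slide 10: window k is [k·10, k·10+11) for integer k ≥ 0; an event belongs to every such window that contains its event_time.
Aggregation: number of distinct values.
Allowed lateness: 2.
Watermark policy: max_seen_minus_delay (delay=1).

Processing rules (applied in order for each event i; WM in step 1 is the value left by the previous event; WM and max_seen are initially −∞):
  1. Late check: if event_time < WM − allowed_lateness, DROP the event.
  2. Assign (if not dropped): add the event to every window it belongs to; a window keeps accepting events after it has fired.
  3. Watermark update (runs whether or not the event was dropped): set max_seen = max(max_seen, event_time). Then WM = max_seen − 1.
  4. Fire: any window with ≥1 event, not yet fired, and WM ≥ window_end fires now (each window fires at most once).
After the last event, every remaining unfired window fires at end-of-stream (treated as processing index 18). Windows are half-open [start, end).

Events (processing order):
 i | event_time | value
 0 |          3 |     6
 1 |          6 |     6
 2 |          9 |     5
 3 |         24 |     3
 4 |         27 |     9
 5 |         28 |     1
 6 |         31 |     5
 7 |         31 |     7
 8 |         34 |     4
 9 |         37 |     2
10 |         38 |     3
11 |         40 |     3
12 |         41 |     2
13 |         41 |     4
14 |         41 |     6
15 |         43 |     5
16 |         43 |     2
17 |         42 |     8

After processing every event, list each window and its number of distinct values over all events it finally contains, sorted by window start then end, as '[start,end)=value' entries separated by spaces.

i=0 t=3 v=6: → [0,11); WM=2
i=1 t=6 v=6: → [0,11); WM=5
i=2 t=9 v=5: → [0,11); WM=8
i=3 t=24 v=3: → [20,31); WM=23; [0,11) fires=2
i=4 t=27 v=9: → [20,31); WM=26
i=5 t=28 v=1: → [20,31); WM=27
i=6 t=31 v=5: → [30,41); WM=30
i=7 t=31 v=7: → [30,41); WM=30
i=8 t=34 v=4: → [30,41); WM=33; [20,31) fires=3
i=9 t=37 v=2: → [30,41); WM=36
i=10 t=38 v=3: → [30,41); WM=37
i=11 t=40 v=3: → [40,51),[30,41); WM=39
i=12 t=41 v=2: → [40,51); WM=40
i=13 t=41 v=4: → [40,51); WM=40
i=14 t=41 v=6: → [40,51); WM=40
i=15 t=43 v=5: → [40,51); WM=42; [30,41) fires=5
i=16 t=43 v=2: → [40,51); WM=42
i=17 t=42 v=8: → [40,51); WM=42

[0,11)=2 [20,31)=3 [30,41)=5 [40,51)=6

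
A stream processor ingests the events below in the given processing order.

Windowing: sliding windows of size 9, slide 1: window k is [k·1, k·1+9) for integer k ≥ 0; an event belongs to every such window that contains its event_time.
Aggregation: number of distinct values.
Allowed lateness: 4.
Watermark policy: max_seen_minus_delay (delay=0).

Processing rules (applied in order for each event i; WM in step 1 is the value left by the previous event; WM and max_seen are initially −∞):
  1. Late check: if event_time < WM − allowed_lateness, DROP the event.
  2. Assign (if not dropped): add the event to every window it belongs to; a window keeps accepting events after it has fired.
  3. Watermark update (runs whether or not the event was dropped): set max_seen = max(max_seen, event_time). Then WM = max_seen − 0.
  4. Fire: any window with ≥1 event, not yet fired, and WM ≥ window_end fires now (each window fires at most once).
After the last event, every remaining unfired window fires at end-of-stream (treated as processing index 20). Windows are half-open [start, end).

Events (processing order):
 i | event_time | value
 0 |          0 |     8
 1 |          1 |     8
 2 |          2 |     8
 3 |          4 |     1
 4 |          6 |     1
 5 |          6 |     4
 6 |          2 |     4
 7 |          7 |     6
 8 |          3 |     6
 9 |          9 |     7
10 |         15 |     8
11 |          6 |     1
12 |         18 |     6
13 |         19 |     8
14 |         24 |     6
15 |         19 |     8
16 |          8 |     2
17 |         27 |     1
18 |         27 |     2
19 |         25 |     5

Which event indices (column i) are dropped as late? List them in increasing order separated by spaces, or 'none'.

i=0 t=0 v=8: → [0,9); WM=0
i=1 t=1 v=8: → [1,10),[0,9); WM=1
i=2 t=2 v=8: → [2,11),[1,10),[0,9); WM=2
i=3 t=4 v=1: → [4,13),[3,12),[2,11),[1,10),[0,9); WM=4
i=4 t=6 v=1: → [6,15),[5,14),[4,13),[3,12),[2,11),[1,10),[0,9); WM=6
i=5 t=6 v=4: → [6,15),[5,14),[4,13),[3,12),[2,11),[1,10),[0,9); WM=6
i=6 t=2 v=4: → [2,11),[1,10),[0,9); WM=6
i=7 t=7 v=6: → [7,16),[6,15),[5,14),[4,13),[3,12),[2,11),[1,10),[0,9); WM=7
i=8 t=3 v=6: → [3,12),[2,11),[1,10),[0,9); WM=7
i=9 t=9 v=7: → [9,18),[8,17),[7,16),[6,15),[5,14),[4,13),[3,12),[2,11),[1,10); WM=9; [0,9) fires=4
i=10 t=15 v=8: → [15,24),[14,23),[13,22),[12,21),[11,20),[10,19),[9,18),[8,17),[7,16); WM=15; [1,10) fires=5 [2,11) fires=5 [3,12) fires=4 [4,13) fires=4 [5,14) fires=4 [6,15) fires=4
i=11 t=6 v=1: DROP (t<15-4); WM=15
i=12 t=18 v=6: → [18,27),[17,26),[16,25),[15,24),[14,23),[13,22),[12,21),[11,20),[10,19); WM=18; [7,16) fires=3 [8,17) fires=2 [9,18) fires=2
i=13 t=19 v=8: → [19,28),[18,27),[17,26),[16,25),[15,24),[14,23),[13,22),[12,21),[11,20); WM=19; [10,19) fires=2
i=14 t=24 v=6: → [24,33),[23,32),[22,31),[21,30),[20,29),[19,28),[18,27),[17,26),[16,25); WM=24; [11,20) fires=2 [12,21) fires=2 [13,22) fires=2 [14,23) fires=2 [15,24) fires=2
i=15 t=19 v=8: DROP (t<24-4); WM=24
i=16 t=8 v=2: DROP (t<24-4); WM=24
i=17 t=27 v=1: → [27,36),[26,35),[25,34),[24,33),[23,32),[22,31),[21,30),[20,29),[19,28); WM=27; [16,25) fires=2 [17,26) fires=2 [18,27) fires=2
i=18 t=27 v=2: → [27,36),[26,35),[25,34),[24,33),[23,32),[22,31),[21,30),[20,29),[19,28); WM=27
i=19 t=25 v=5: → [25,34),[24,33),[23,32),[22,31),[21,30),[20,29),[19,28),[18,27),[17,26); WM=27

11 15 16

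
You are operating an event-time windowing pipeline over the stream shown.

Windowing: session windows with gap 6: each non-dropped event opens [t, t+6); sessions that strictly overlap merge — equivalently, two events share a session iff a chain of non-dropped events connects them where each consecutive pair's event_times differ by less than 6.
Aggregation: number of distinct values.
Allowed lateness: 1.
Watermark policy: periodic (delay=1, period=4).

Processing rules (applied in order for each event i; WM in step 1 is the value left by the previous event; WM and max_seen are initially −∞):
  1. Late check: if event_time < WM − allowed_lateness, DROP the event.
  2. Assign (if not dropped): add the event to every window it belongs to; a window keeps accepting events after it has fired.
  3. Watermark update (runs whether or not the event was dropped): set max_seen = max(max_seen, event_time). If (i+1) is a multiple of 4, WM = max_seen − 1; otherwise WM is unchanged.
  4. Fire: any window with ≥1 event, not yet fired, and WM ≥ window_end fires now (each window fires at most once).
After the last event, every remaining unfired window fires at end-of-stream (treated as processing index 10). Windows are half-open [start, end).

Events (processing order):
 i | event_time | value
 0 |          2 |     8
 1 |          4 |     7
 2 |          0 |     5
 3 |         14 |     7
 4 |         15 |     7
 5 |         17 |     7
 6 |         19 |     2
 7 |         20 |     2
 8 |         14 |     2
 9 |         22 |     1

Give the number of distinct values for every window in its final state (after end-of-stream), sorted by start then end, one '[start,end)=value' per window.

i=0 t=2 v=8: → [2,8); WM=−∞
i=1 t=4 v=7: → [2,10); WM=−∞
i=2 t=0 v=5: → [0,10); WM=−∞
i=3 t=14 v=7: → [14,20); WM=13
i=4 t=15 v=7: → [14,21); WM=13
i=5 t=17 v=7: → [14,23); WM=13
i=6 t=19 v=2: → [14,25); WM=13
i=7 t=20 v=2: → [14,26); WM=19
i=8 t=14 v=2: DROP (t<19-1); WM=19
i=9 t=22 v=1: → [14,28); WM=19

[0,10)=3 [14,28)=3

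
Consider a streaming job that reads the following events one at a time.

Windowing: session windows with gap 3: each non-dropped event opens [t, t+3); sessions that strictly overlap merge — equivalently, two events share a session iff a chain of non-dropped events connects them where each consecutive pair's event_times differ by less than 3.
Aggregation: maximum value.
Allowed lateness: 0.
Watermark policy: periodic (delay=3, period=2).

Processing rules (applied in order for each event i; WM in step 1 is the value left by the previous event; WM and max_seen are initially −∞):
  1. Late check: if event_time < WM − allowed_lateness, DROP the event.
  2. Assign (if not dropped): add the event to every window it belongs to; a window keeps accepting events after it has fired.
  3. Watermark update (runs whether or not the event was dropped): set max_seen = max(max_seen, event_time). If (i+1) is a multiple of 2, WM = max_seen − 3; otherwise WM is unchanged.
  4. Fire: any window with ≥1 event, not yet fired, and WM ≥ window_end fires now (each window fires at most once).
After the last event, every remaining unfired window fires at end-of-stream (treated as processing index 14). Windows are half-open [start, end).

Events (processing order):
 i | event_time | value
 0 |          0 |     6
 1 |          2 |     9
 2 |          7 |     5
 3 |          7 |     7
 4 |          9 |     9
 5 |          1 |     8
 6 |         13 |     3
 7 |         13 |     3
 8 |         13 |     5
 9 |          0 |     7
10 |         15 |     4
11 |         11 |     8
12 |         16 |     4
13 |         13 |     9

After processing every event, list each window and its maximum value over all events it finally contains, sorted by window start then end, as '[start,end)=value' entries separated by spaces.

i=0 t=0 v=6: → [0,3); WM=−∞
i=1 t=2 v=9: → [0,5); WM=-1
i=2 t=7 v=5: → [7,10); WM=-1
i=3 t=7 v=7: → [7,10); WM=4
i=4 t=9 v=9: → [7,12); WM=4
i=5 t=1 v=8: DROP (t<4-0); WM=6
i=6 t=13 v=3: → [13,16); WM=6
i=7 t=13 v=3: → [13,16); WM=10
i=8 t=13 v=5: → [13,16); WM=10
i=9 t=0 v=7: DROP (t<10-0); WM=10
i=10 t=15 v=4: → [13,18); WM=10
i=11 t=11 v=8: → [7,18); WM=12
i=12 t=16 v=4: → [7,19); WM=12
i=13 t=13 v=9: → [7,19); WM=13

[0,5)=9 [7,19)=9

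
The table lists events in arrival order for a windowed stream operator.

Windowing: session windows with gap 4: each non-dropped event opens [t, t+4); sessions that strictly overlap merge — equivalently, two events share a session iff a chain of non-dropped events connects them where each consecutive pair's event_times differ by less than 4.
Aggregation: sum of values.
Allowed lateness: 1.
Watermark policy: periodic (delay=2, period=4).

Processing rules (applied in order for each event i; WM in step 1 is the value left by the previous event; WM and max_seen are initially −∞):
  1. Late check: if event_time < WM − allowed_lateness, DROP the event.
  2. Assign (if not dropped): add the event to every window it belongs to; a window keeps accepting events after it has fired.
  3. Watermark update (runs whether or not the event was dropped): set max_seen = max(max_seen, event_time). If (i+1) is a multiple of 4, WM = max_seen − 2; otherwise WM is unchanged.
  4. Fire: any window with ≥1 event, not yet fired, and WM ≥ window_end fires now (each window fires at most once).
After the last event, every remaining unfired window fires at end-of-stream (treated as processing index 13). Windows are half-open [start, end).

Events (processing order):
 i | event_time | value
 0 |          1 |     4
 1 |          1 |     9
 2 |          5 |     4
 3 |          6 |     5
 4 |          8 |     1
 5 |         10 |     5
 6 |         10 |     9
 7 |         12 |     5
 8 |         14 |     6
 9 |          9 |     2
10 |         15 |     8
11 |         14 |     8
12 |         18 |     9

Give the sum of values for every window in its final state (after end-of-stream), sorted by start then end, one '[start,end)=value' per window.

i=0 t=1 v=4: → [1,5); WM=−∞
i=1 t=1 v=9: → [1,5); WM=−∞
i=2 t=5 v=4: → [5,9); WM=−∞
i=3 t=6 v=5: → [5,10); WM=4
i=4 t=8 v=1: → [5,12); WM=4
i=5 t=10 v=5: → [5,14); WM=4
i=6 t=10 v=9: → [5,14); WM=4
i=7 t=12 v=5: → [5,16); WM=10
i=8 t=14 v=6: → [5,18); WM=10
i=9 t=9 v=2: → [5,18); WM=10
i=10 t=15 v=8: → [5,19); WM=10
i=11 t=14 v=8: → [5,19); WM=13
i=12 t=18 v=9: → [5,22); WM=13

[1,5)=13 [5,22)=62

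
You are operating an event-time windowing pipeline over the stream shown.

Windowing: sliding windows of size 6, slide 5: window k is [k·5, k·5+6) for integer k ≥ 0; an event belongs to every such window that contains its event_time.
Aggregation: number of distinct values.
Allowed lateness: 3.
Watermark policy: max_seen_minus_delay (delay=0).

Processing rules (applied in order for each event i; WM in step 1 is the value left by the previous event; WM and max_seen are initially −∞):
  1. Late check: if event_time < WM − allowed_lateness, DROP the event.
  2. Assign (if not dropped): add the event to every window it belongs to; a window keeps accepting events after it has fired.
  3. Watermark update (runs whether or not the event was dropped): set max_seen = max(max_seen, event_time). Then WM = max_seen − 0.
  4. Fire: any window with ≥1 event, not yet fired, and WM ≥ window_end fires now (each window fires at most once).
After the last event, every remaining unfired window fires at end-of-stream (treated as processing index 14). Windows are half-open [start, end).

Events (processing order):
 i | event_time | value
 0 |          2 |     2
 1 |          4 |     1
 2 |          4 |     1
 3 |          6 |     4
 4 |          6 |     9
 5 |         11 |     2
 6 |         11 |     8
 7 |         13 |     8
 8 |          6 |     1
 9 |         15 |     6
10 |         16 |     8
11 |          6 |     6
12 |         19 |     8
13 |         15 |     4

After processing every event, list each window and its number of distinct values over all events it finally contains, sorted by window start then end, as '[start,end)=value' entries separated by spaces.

i=0 t=2 v=2: → [0,6); WM=2
i=1 t=4 v=1: → [0,6); WM=4
i=2 t=4 v=1: → [0,6); WM=4
i=3 t=6 v=4: → [5,11); WM=6; [0,6) fires=2
i=4 t=6 v=9: → [5,11); WM=6
i=5 t=11 v=2: → [10,16); WM=11; [5,11) fires=2
i=6 t=11 v=8: → [10,16); WM=11
i=7 t=13 v=8: → [10,16); WM=13
i=8 t=6 v=1: DROP (t<13-3); WM=13
i=9 t=15 v=6: → [15,21),[10,16); WM=15
i=10 t=16 v=8: → [15,21); WM=16; [10,16) fires=3
i=11 t=6 v=6: DROP (t<16-3); WM=16
i=12 t=19 v=8: → [15,21); WM=19
i=13 t=15 v=4: DROP (t<19-3); WM=19

[0,6)=2 [5,11)=2 [10,16)=3 [15,21)=2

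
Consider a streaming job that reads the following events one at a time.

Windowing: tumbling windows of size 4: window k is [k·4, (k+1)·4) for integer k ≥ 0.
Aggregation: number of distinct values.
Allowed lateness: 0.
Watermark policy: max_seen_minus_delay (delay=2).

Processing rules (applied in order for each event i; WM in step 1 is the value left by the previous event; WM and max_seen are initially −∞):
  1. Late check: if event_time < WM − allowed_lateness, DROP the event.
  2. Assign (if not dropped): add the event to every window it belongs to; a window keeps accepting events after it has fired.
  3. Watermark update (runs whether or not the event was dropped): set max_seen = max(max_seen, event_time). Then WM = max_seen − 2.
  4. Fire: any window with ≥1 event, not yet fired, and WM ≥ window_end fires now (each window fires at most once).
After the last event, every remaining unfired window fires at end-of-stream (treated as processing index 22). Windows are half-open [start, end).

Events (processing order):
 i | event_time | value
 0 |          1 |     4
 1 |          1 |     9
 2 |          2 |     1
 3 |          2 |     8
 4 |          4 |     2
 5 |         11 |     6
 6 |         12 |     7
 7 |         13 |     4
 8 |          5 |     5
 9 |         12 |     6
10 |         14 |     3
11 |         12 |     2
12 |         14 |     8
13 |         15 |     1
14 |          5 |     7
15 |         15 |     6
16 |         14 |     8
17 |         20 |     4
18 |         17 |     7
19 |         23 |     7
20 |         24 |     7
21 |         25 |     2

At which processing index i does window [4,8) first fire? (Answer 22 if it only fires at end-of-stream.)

i=0 t=1 v=4: → [0,4); WM=-1
i=1 t=1 v=9: → [0,4); WM=-1
i=2 t=2 v=1: → [0,4); WM=0
i=3 t=2 v=8: → [0,4); WM=0
i=4 t=4 v=2: → [4,8); WM=2
i=5 t=11 v=6: → [8,12); WM=9; [0,4) fires=4 [4,8) fires=1
i=6 t=12 v=7: → [12,16); WM=10
i=7 t=13 v=4: → [12,16); WM=11
i=8 t=5 v=5: DROP (t<11-0); WM=11
i=9 t=12 v=6: → [12,16); WM=11
i=10 t=14 v=3: → [12,16); WM=12; [8,12) fires=1
i=11 t=12 v=2: → [12,16); WM=12
i=12 t=14 v=8: → [12,16); WM=12
i=13 t=15 v=1: → [12,16); WM=13
i=14 t=5 v=7: DROP (t<13-0); WM=13
i=15 t=15 v=6: → [12,16); WM=13
i=16 t=14 v=8: → [12,16); WM=13
i=17 t=20 v=4: → [20,24); WM=18; [12,16) fires=7
i=18 t=17 v=7: DROP (t<18-0); WM=18
i=19 t=23 v=7: → [20,24); WM=21
i=20 t=24 v=7: → [24,28); WM=22
i=21 t=25 v=2: → [24,28); WM=23

5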